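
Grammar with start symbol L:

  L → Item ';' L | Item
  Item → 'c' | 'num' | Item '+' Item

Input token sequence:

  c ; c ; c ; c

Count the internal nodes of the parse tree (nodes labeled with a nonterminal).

8

[L [Item c] ; [L [Item c] ; [L [Item c] ; [L [Item c]]]]]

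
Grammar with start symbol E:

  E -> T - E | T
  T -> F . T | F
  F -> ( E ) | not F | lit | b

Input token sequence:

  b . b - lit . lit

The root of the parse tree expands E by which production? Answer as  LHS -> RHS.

[E [T [F b] . [T [F b]]] - [E [T [F lit] . [T [F lit]]]]]

E -> T - E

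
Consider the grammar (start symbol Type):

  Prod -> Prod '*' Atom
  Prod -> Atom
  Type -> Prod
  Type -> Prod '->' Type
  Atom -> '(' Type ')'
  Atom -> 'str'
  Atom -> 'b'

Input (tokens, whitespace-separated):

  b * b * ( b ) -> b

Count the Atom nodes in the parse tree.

5

[Type [Prod [Prod [Prod [Atom b]] * [Atom b]] * [Atom ( [Type [Prod [Atom b]]] )]] -> [Type [Prod [Atom b]]]]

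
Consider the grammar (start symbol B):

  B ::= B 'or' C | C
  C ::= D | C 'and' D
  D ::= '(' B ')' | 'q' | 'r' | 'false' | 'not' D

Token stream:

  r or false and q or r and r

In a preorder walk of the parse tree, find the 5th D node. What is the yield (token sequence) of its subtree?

[B [B [B [C [D r]]] or [C [C [D false]] and [D q]]] or [C [C [D r]] and [D r]]]

r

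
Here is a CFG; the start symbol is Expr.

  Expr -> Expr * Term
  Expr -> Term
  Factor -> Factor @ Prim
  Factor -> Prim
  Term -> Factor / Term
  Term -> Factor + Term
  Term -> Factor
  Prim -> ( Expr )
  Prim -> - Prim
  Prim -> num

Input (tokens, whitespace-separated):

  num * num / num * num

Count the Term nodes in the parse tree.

4

[Expr [Expr [Expr [Term [Factor [Prim num]]]] * [Term [Factor [Prim num]] / [Term [Factor [Prim num]]]]] * [Term [Factor [Prim num]]]]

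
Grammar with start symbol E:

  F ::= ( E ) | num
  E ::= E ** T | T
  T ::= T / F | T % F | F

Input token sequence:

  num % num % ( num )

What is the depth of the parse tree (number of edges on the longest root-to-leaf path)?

6

[E [T [T [T [F num]] % [F num]] % [F ( [E [T [F num]]] )]]]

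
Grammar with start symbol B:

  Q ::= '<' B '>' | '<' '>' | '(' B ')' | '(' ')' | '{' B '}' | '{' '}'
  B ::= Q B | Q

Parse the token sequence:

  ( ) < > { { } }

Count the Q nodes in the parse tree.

4

[B [Q ( )] [B [Q < >] [B [Q { [B [Q { }]] }]]]]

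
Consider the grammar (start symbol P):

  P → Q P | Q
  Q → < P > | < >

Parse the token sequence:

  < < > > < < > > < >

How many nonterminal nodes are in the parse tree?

10

[P [Q < [P [Q < >]] >] [P [Q < [P [Q < >]] >] [P [Q < >]]]]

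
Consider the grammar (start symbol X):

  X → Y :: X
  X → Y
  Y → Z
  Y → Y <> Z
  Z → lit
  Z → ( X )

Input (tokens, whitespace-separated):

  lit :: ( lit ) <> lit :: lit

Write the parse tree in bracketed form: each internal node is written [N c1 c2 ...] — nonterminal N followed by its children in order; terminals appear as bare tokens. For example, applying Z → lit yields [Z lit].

X
Y :: X
Z :: X
lit :: X
lit :: Y :: X
lit :: Y <> Z :: X
lit :: Z <> Z :: X
lit :: ( X ) <> Z :: X
lit :: ( Y ) <> Z :: X
lit :: ( Z ) <> Z :: X
lit :: ( lit ) <> Z :: X
lit :: ( lit ) <> lit :: X
lit :: ( lit ) <> lit :: Y
lit :: ( lit ) <> lit :: Z
lit :: ( lit ) <> lit :: lit

[X [Y [Z lit]] :: [X [Y [Y [Z ( [X [Y [Z lit]]] )]] <> [Z lit]] :: [X [Y [Z lit]]]]]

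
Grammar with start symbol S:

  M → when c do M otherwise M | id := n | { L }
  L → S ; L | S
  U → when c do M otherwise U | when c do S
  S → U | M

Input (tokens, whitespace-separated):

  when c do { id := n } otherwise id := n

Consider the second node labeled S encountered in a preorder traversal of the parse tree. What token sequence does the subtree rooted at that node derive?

id := n

[S [M when c do [M { [L [S [M id := n]]] }] otherwise [M id := n]]]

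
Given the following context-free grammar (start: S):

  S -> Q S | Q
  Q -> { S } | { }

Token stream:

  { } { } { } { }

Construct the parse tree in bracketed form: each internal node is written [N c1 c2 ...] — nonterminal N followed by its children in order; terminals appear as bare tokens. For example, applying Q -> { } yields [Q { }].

S
Q S
{ } S
{ } Q S
{ } { } S
{ } { } Q S
{ } { } { } S
{ } { } { } Q
{ } { } { } { }

[S [Q { }] [S [Q { }] [S [Q { }] [S [Q { }]]]]]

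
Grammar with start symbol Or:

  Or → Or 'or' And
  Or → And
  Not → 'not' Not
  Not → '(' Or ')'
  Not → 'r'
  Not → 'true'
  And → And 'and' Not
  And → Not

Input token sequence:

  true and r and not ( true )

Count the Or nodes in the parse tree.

[Or [And [And [And [Not true]] and [Not r]] and [Not not [Not ( [Or [And [Not true]]] )]]]]

2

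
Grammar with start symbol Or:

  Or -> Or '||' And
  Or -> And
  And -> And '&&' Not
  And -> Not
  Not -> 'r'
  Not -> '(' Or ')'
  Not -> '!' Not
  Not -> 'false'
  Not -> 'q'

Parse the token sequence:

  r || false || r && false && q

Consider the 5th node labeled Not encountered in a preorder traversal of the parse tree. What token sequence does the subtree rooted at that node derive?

q

[Or [Or [Or [And [Not r]]] || [And [Not false]]] || [And [And [And [Not r]] && [Not false]] && [Not q]]]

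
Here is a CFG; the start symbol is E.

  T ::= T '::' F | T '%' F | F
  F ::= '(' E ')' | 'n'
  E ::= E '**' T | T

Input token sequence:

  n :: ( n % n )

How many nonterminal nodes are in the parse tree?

[E [T [T [F n]] :: [F ( [E [T [T [F n]] % [F n]]] )]]]

10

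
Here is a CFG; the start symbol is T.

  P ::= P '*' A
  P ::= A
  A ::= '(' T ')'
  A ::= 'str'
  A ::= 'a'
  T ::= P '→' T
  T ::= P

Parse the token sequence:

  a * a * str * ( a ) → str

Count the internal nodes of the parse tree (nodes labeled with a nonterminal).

[T [P [P [P [P [A a]] * [A a]] * [A str]] * [A ( [T [P [A a]]] )]] → [T [P [A str]]]]

15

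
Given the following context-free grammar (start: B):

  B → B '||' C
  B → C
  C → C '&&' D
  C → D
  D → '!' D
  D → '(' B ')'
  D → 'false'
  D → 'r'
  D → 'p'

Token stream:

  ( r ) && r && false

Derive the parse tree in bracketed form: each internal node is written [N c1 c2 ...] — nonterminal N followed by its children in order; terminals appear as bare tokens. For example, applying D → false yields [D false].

[B [C [C [C [D ( [B [C [D r]]] )]] && [D r]] && [D false]]]

B
C
C && D
C && D && D
D && D && D
( B ) && D && D
( C ) && D && D
( D ) && D && D
( r ) && D && D
( r ) && r && D
( r ) && r && false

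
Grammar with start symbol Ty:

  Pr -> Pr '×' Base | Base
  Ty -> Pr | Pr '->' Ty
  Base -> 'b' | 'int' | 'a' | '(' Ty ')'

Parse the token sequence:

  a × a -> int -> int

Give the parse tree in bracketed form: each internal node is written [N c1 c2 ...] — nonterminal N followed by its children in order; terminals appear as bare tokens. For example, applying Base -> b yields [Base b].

Ty
Pr -> Ty
Pr × Base -> Ty
Base × Base -> Ty
a × Base -> Ty
a × a -> Ty
a × a -> Pr -> Ty
a × a -> Base -> Ty
a × a -> int -> Ty
a × a -> int -> Pr
a × a -> int -> Base
a × a -> int -> int

[Ty [Pr [Pr [Base a]] × [Base a]] -> [Ty [Pr [Base int]] -> [Ty [Pr [Base int]]]]]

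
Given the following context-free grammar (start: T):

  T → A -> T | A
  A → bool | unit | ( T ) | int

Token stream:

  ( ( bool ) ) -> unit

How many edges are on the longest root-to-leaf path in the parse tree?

6

[T [A ( [T [A ( [T [A bool]] )]] )] -> [T [A unit]]]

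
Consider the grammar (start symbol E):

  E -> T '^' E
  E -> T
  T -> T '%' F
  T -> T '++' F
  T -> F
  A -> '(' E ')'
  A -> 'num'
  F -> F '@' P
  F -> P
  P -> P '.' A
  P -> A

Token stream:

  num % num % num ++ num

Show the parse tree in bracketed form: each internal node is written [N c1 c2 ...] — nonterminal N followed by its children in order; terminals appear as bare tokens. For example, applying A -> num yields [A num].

[E [T [T [T [T [F [P [A num]]]] % [F [P [A num]]]] % [F [P [A num]]]] ++ [F [P [A num]]]]]

E
T
T ++ F
T % F ++ F
T % F % F ++ F
F % F % F ++ F
P % F % F ++ F
A % F % F ++ F
num % F % F ++ F
num % P % F ++ F
num % A % F ++ F
num % num % F ++ F
num % num % P ++ F
num % num % A ++ F
num % num % num ++ F
num % num % num ++ P
num % num % num ++ A
num % num % num ++ num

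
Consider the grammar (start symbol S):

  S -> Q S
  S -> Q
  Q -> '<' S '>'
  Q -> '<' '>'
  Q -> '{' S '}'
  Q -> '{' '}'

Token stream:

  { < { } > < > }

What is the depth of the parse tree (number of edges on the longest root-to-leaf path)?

[S [Q { [S [Q < [S [Q { }]] >] [S [Q < >]]] }]]

6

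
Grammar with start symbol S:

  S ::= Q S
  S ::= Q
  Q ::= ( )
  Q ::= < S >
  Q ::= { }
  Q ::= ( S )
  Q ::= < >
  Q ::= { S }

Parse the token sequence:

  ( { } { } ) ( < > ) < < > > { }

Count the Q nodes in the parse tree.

8

[S [Q ( [S [Q { }] [S [Q { }]]] )] [S [Q ( [S [Q < >]] )] [S [Q < [S [Q < >]] >] [S [Q { }]]]]]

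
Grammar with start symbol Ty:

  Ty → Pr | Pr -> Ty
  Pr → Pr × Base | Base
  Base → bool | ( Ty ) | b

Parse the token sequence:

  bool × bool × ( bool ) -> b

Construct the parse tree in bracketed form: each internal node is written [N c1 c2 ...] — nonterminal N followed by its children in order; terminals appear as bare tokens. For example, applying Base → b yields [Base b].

Ty
Pr -> Ty
Pr × Base -> Ty
Pr × Base × Base -> Ty
Base × Base × Base -> Ty
bool × Base × Base -> Ty
bool × bool × Base -> Ty
bool × bool × ( Ty ) -> Ty
bool × bool × ( Pr ) -> Ty
bool × bool × ( Base ) -> Ty
bool × bool × ( bool ) -> Ty
bool × bool × ( bool ) -> Pr
bool × bool × ( bool ) -> Base
bool × bool × ( bool ) -> b

[Ty [Pr [Pr [Pr [Base bool]] × [Base bool]] × [Base ( [Ty [Pr [Base bool]]] )]] -> [Ty [Pr [Base b]]]]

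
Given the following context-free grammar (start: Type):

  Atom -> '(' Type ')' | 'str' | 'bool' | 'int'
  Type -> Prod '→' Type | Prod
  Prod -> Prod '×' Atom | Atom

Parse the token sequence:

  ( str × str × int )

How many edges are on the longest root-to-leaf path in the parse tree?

[Type [Prod [Atom ( [Type [Prod [Prod [Prod [Atom str]] × [Atom str]] × [Atom int]]] )]]]

8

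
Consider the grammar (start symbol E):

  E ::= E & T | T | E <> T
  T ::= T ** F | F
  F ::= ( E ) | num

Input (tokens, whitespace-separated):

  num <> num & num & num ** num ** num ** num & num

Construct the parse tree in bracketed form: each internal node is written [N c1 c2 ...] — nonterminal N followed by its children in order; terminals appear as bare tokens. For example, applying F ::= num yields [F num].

E
E & T
E & T & T
E & T & T & T
E <> T & T & T & T
T <> T & T & T & T
F <> T & T & T & T
num <> T & T & T & T
num <> F & T & T & T
num <> num & T & T & T
num <> num & F & T & T
num <> num & num & T & T
num <> num & num & T ** F & T
num <> num & num & T ** F ** F & T
num <> num & num & T ** F ** F ** F & T
num <> num & num & F ** F ** F ** F & T
num <> num & num & num ** F ** F ** F & T
num <> num & num & num ** num ** F ** F & T
num <> num & num & num ** num ** num ** F & T
num <> num & num & num ** num ** num ** num & T
num <> num & num & num ** num ** num ** num & F
num <> num & num & num ** num ** num ** num & num

[E [E [E [E [E [T [F num]]] <> [T [F num]]] & [T [F num]]] & [T [T [T [T [F num]] ** [F num]] ** [F num]] ** [F num]]] & [T [F num]]]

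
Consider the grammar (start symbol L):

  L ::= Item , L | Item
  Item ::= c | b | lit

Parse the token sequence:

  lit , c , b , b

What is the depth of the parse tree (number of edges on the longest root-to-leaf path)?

5

[L [Item lit] , [L [Item c] , [L [Item b] , [L [Item b]]]]]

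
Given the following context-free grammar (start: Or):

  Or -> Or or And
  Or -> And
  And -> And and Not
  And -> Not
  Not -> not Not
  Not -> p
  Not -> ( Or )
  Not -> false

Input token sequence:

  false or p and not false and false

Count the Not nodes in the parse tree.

5

[Or [Or [And [Not false]]] or [And [And [And [Not p]] and [Not not [Not false]]] and [Not false]]]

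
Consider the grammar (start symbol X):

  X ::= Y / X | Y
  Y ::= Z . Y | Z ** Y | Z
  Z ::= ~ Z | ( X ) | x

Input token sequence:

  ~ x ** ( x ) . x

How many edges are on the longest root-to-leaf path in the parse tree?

7

[X [Y [Z ~ [Z x]] ** [Y [Z ( [X [Y [Z x]]] )] . [Y [Z x]]]]]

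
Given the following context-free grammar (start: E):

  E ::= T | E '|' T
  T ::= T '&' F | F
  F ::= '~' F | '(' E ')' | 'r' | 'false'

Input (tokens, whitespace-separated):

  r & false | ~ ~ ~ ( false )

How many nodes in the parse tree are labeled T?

4

[E [E [T [T [F r]] & [F false]]] | [T [F ~ [F ~ [F ~ [F ( [E [T [F false]]] )]]]]]]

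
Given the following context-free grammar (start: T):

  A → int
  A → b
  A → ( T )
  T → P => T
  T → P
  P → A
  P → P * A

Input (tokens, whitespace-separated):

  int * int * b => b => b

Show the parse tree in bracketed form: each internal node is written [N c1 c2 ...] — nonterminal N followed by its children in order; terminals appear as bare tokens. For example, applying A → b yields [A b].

T
P => T
P * A => T
P * A * A => T
A * A * A => T
int * A * A => T
int * int * A => T
int * int * b => T
int * int * b => P => T
int * int * b => A => T
int * int * b => b => T
int * int * b => b => P
int * int * b => b => A
int * int * b => b => b

[T [P [P [P [A int]] * [A int]] * [A b]] => [T [P [A b]] => [T [P [A b]]]]]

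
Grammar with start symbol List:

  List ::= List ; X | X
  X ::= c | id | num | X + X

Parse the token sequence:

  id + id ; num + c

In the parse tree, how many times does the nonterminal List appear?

[List [List [X [X id] + [X id]]] ; [X [X num] + [X c]]]

2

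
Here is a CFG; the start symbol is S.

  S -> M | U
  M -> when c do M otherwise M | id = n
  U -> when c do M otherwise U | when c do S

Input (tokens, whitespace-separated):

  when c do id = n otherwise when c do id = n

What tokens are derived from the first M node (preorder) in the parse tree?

[S [U when c do [M id = n] otherwise [U when c do [S [M id = n]]]]]

id = n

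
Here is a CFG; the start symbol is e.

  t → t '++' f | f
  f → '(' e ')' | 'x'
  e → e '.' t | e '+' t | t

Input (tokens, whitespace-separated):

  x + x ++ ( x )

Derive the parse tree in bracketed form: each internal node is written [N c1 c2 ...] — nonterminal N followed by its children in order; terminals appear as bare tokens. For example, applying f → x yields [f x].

[e [e [t [f x]]] + [t [t [f x]] ++ [f ( [e [t [f x]]] )]]]

e
e + t
t + t
f + t
x + t
x + t ++ f
x + f ++ f
x + x ++ f
x + x ++ ( e )
x + x ++ ( t )
x + x ++ ( f )
x + x ++ ( x )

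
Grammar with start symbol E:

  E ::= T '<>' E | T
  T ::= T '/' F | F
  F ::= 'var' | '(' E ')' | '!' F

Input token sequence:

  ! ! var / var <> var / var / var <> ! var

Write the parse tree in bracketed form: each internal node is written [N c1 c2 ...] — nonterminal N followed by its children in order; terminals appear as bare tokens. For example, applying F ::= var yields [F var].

[E [T [T [F ! [F ! [F var]]]] / [F var]] <> [E [T [T [T [F var]] / [F var]] / [F var]] <> [E [T [F ! [F var]]]]]]

E
T <> E
T / F <> E
F / F <> E
! F / F <> E
! ! F / F <> E
! ! var / F <> E
! ! var / var <> E
! ! var / var <> T <> E
! ! var / var <> T / F <> E
! ! var / var <> T / F / F <> E
! ! var / var <> F / F / F <> E
! ! var / var <> var / F / F <> E
! ! var / var <> var / var / F <> E
! ! var / var <> var / var / var <> E
! ! var / var <> var / var / var <> T
! ! var / var <> var / var / var <> F
! ! var / var <> var / var / var <> ! F
! ! var / var <> var / var / var <> ! var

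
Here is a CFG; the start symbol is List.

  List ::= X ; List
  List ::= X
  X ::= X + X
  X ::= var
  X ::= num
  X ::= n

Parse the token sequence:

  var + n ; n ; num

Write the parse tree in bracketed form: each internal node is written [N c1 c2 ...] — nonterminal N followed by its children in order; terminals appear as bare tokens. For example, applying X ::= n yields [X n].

[List [X [X var] + [X n]] ; [List [X n] ; [List [X num]]]]

List
X ; List
X + X ; List
var + X ; List
var + n ; List
var + n ; X ; List
var + n ; n ; List
var + n ; n ; X
var + n ; n ; num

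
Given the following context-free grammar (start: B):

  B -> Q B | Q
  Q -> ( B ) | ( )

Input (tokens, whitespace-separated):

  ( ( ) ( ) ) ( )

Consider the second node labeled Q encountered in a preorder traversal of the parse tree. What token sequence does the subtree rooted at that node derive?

( )

[B [Q ( [B [Q ( )] [B [Q ( )]]] )] [B [Q ( )]]]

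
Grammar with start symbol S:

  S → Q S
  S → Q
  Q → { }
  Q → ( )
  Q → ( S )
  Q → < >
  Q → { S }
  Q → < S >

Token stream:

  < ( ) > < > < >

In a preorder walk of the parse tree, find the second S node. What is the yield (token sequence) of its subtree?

( )

[S [Q < [S [Q ( )]] >] [S [Q < >] [S [Q < >]]]]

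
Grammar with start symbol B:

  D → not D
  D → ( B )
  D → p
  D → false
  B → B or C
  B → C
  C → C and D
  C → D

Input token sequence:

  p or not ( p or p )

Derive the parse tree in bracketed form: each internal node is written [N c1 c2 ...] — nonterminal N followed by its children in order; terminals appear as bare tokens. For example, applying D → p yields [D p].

[B [B [C [D p]]] or [C [D not [D ( [B [B [C [D p]]] or [C [D p]]] )]]]]

B
B or C
C or C
D or C
p or C
p or D
p or not D
p or not ( B )
p or not ( B or C )
p or not ( C or C )
p or not ( D or C )
p or not ( p or C )
p or not ( p or D )
p or not ( p or p )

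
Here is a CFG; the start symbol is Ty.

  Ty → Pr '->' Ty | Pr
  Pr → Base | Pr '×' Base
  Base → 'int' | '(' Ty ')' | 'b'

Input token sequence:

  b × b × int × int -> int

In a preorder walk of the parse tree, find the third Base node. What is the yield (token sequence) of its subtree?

[Ty [Pr [Pr [Pr [Pr [Base b]] × [Base b]] × [Base int]] × [Base int]] -> [Ty [Pr [Base int]]]]

int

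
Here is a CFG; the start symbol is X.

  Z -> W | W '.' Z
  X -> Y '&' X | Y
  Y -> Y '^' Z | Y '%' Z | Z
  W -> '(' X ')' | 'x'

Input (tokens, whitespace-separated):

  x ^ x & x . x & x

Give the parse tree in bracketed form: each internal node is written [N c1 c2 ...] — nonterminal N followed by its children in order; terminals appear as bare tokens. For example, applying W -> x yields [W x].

[X [Y [Y [Z [W x]]] ^ [Z [W x]]] & [X [Y [Z [W x] . [Z [W x]]]] & [X [Y [Z [W x]]]]]]

X
Y & X
Y ^ Z & X
Z ^ Z & X
W ^ Z & X
x ^ Z & X
x ^ W & X
x ^ x & X
x ^ x & Y & X
x ^ x & Z & X
x ^ x & W . Z & X
x ^ x & x . Z & X
x ^ x & x . W & X
x ^ x & x . x & X
x ^ x & x . x & Y
x ^ x & x . x & Z
x ^ x & x . x & W
x ^ x & x . x & x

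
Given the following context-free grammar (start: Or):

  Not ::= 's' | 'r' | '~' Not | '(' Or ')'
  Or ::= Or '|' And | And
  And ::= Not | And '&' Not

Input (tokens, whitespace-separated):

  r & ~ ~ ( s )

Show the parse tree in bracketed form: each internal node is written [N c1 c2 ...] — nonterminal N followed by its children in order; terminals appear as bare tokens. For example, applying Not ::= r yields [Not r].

Or
And
And & Not
Not & Not
r & Not
r & ~ Not
r & ~ ~ Not
r & ~ ~ ( Or )
r & ~ ~ ( And )
r & ~ ~ ( Not )
r & ~ ~ ( s )

[Or [And [And [Not r]] & [Not ~ [Not ~ [Not ( [Or [And [Not s]]] )]]]]]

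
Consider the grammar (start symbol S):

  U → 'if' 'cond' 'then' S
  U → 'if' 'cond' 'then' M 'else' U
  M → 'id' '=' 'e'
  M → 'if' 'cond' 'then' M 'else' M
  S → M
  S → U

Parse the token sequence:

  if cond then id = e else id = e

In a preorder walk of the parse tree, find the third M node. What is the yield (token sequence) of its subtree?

id = e

[S [M if cond then [M id = e] else [M id = e]]]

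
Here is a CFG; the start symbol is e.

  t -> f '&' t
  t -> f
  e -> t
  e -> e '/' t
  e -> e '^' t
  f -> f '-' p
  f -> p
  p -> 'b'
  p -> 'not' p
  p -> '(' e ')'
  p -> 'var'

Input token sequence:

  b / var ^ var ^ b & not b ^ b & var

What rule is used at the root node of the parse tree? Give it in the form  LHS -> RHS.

[e [e [e [e [e [t [f [p b]]]] / [t [f [p var]]]] ^ [t [f [p var]]]] ^ [t [f [p b]] & [t [f [p not [p b]]]]]] ^ [t [f [p b]] & [t [f [p var]]]]]

e -> e '^' t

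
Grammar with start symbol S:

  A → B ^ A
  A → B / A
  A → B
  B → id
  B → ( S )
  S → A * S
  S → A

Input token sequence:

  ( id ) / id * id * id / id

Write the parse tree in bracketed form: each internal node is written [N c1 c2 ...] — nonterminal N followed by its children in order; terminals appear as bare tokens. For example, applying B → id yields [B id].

S
A * S
B / A * S
( S ) / A * S
( A ) / A * S
( B ) / A * S
( id ) / A * S
( id ) / B * S
( id ) / id * S
( id ) / id * A * S
( id ) / id * B * S
( id ) / id * id * S
( id ) / id * id * A
( id ) / id * id * B / A
( id ) / id * id * id / A
( id ) / id * id * id / B
( id ) / id * id * id / id

[S [A [B ( [S [A [B id]]] )] / [A [B id]]] * [S [A [B id]] * [S [A [B id] / [A [B id]]]]]]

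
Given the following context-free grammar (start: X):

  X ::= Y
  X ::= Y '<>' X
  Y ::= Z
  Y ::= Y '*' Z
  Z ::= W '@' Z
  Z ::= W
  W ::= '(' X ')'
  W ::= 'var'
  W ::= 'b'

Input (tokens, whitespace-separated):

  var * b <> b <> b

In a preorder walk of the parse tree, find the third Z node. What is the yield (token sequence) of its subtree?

b

[X [Y [Y [Z [W var]]] * [Z [W b]]] <> [X [Y [Z [W b]]] <> [X [Y [Z [W b]]]]]]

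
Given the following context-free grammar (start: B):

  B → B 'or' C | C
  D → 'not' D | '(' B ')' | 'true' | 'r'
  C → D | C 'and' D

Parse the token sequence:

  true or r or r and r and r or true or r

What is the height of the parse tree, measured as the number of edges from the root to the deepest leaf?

[B [B [B [B [B [C [D true]]] or [C [D r]]] or [C [C [C [D r]] and [D r]] and [D r]]] or [C [D true]]] or [C [D r]]]

7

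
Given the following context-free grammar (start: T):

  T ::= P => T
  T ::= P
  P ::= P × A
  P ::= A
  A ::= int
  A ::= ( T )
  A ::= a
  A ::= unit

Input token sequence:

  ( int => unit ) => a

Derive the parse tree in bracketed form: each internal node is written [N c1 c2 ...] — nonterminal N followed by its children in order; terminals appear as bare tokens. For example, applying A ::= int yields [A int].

[T [P [A ( [T [P [A int]] => [T [P [A unit]]]] )]] => [T [P [A a]]]]

T
P => T
A => T
( T ) => T
( P => T ) => T
( A => T ) => T
( int => T ) => T
( int => P ) => T
( int => A ) => T
( int => unit ) => T
( int => unit ) => P
( int => unit ) => A
( int => unit ) => a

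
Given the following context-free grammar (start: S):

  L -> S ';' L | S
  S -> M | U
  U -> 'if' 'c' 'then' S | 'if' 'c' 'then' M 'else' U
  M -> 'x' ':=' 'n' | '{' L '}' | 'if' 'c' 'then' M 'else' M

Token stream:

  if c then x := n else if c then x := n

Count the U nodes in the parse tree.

[S [U if c then [M x := n] else [U if c then [S [M x := n]]]]]

2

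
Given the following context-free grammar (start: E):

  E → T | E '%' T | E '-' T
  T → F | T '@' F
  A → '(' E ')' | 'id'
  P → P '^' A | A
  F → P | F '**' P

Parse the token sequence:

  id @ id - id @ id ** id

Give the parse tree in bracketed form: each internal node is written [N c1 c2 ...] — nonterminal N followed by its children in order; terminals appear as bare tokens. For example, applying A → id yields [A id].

[E [E [T [T [F [P [A id]]]] @ [F [P [A id]]]]] - [T [T [F [P [A id]]]] @ [F [F [P [A id]]] ** [P [A id]]]]]

E
E - T
T - T
T @ F - T
F @ F - T
P @ F - T
A @ F - T
id @ F - T
id @ P - T
id @ A - T
id @ id - T
id @ id - T @ F
id @ id - F @ F
id @ id - P @ F
id @ id - A @ F
id @ id - id @ F
id @ id - id @ F ** P
id @ id - id @ P ** P
id @ id - id @ A ** P
id @ id - id @ id ** P
id @ id - id @ id ** A
id @ id - id @ id ** id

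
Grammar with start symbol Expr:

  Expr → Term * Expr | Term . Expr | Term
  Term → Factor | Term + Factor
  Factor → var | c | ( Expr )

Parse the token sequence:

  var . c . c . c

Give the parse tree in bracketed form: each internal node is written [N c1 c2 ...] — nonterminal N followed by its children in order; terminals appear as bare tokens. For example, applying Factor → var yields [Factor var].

[Expr [Term [Factor var]] . [Expr [Term [Factor c]] . [Expr [Term [Factor c]] . [Expr [Term [Factor c]]]]]]

Expr
Term . Expr
Factor . Expr
var . Expr
var . Term . Expr
var . Factor . Expr
var . c . Expr
var . c . Term . Expr
var . c . Factor . Expr
var . c . c . Expr
var . c . c . Term
var . c . c . Factor
var . c . c . c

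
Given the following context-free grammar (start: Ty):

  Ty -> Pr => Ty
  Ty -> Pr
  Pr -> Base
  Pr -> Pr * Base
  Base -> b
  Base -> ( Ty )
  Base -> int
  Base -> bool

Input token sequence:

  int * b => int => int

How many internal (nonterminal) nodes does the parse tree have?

[Ty [Pr [Pr [Base int]] * [Base b]] => [Ty [Pr [Base int]] => [Ty [Pr [Base int]]]]]

11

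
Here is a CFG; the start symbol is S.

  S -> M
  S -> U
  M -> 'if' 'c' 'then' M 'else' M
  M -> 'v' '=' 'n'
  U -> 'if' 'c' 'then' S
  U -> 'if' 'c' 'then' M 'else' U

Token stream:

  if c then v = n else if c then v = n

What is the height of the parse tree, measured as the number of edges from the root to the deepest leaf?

[S [U if c then [M v = n] else [U if c then [S [M v = n]]]]]

5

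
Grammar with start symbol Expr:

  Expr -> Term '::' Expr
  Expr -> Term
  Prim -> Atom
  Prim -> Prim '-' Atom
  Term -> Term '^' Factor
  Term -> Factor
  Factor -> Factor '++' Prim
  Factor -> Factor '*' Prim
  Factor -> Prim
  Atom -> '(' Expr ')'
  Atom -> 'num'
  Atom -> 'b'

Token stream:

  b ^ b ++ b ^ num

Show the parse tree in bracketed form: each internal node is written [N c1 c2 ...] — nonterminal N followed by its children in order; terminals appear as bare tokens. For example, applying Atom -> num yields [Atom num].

[Expr [Term [Term [Term [Factor [Prim [Atom b]]]] ^ [Factor [Factor [Prim [Atom b]]] ++ [Prim [Atom b]]]] ^ [Factor [Prim [Atom num]]]]]

Expr
Term
Term ^ Factor
Term ^ Factor ^ Factor
Factor ^ Factor ^ Factor
Prim ^ Factor ^ Factor
Atom ^ Factor ^ Factor
b ^ Factor ^ Factor
b ^ Factor ++ Prim ^ Factor
b ^ Prim ++ Prim ^ Factor
b ^ Atom ++ Prim ^ Factor
b ^ b ++ Prim ^ Factor
b ^ b ++ Atom ^ Factor
b ^ b ++ b ^ Factor
b ^ b ++ b ^ Prim
b ^ b ++ b ^ Atom
b ^ b ++ b ^ num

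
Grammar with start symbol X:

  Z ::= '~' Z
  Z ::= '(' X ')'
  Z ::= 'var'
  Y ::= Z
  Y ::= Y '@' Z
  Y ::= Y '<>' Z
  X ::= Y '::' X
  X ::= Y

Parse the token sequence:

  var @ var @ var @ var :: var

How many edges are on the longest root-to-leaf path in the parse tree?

6

[X [Y [Y [Y [Y [Z var]] @ [Z var]] @ [Z var]] @ [Z var]] :: [X [Y [Z var]]]]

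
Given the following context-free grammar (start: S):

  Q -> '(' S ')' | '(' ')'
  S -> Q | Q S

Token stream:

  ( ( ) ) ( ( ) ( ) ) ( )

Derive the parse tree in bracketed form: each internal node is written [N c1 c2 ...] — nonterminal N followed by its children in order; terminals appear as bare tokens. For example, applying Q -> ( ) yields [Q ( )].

[S [Q ( [S [Q ( )]] )] [S [Q ( [S [Q ( )] [S [Q ( )]]] )] [S [Q ( )]]]]

S
Q S
( S ) S
( Q ) S
( ( ) ) S
( ( ) ) Q S
( ( ) ) ( S ) S
( ( ) ) ( Q S ) S
( ( ) ) ( ( ) S ) S
( ( ) ) ( ( ) Q ) S
( ( ) ) ( ( ) ( ) ) S
( ( ) ) ( ( ) ( ) ) Q
( ( ) ) ( ( ) ( ) ) ( )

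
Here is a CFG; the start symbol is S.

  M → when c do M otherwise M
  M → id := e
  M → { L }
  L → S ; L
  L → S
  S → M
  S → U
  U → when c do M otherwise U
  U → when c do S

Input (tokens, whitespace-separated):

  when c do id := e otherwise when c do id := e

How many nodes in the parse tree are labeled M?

[S [U when c do [M id := e] otherwise [U when c do [S [M id := e]]]]]

2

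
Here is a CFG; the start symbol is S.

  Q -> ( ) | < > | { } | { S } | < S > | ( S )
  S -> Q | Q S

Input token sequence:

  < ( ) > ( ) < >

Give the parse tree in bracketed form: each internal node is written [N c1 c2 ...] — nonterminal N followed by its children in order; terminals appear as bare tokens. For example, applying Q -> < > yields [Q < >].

S
Q S
< S > S
< Q > S
< ( ) > S
< ( ) > Q S
< ( ) > ( ) S
< ( ) > ( ) Q
< ( ) > ( ) < >

[S [Q < [S [Q ( )]] >] [S [Q ( )] [S [Q < >]]]]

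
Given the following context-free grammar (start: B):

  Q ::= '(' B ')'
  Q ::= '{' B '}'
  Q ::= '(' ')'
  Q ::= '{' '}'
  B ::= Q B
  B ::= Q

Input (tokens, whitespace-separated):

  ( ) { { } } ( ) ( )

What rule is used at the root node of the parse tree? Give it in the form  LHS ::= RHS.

B ::= Q B

[B [Q ( )] [B [Q { [B [Q { }]] }] [B [Q ( )] [B [Q ( )]]]]]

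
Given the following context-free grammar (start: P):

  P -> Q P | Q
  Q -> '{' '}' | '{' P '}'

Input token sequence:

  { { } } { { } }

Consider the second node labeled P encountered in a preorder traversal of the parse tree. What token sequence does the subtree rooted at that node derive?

{ }

[P [Q { [P [Q { }]] }] [P [Q { [P [Q { }]] }]]]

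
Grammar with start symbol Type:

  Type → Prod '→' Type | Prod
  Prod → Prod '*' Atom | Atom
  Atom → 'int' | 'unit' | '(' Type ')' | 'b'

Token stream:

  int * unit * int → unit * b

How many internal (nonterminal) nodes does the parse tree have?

12

[Type [Prod [Prod [Prod [Atom int]] * [Atom unit]] * [Atom int]] → [Type [Prod [Prod [Atom unit]] * [Atom b]]]]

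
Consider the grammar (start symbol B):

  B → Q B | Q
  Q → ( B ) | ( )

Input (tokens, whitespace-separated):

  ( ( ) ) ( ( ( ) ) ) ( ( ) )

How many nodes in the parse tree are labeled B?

7

[B [Q ( [B [Q ( )]] )] [B [Q ( [B [Q ( [B [Q ( )]] )]] )] [B [Q ( [B [Q ( )]] )]]]]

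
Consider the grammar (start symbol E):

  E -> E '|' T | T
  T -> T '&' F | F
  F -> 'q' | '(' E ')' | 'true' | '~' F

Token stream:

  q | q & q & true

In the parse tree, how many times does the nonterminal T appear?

4

[E [E [T [F q]]] | [T [T [T [F q]] & [F q]] & [F true]]]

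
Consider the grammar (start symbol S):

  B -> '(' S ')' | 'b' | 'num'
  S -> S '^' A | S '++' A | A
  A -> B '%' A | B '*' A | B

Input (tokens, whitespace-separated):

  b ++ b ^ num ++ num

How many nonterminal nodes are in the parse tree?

12

[S [S [S [S [A [B b]]] ++ [A [B b]]] ^ [A [B num]]] ++ [A [B num]]]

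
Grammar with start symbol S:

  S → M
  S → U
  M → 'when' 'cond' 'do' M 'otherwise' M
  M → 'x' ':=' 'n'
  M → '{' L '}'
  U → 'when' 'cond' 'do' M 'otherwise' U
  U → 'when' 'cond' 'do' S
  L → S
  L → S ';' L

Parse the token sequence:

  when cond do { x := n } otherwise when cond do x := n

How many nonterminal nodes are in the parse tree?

9

[S [U when cond do [M { [L [S [M x := n]]] }] otherwise [U when cond do [S [M x := n]]]]]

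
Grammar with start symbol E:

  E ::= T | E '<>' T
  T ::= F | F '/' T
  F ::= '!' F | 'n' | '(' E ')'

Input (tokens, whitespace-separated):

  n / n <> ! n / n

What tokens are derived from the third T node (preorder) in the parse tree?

[E [E [T [F n] / [T [F n]]]] <> [T [F ! [F n]] / [T [F n]]]]

! n / n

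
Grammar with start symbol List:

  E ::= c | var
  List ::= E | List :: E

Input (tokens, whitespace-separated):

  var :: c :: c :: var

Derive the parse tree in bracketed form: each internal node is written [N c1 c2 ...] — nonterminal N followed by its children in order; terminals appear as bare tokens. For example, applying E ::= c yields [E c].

List
List :: E
List :: E :: E
List :: E :: E :: E
E :: E :: E :: E
var :: E :: E :: E
var :: c :: E :: E
var :: c :: c :: E
var :: c :: c :: var

[List [List [List [List [E var]] :: [E c]] :: [E c]] :: [E var]]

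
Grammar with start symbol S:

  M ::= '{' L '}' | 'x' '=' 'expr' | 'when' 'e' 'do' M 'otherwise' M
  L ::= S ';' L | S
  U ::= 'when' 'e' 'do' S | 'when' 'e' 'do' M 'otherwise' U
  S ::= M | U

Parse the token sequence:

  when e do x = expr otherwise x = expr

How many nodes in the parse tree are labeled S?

1

[S [M when e do [M x = expr] otherwise [M x = expr]]]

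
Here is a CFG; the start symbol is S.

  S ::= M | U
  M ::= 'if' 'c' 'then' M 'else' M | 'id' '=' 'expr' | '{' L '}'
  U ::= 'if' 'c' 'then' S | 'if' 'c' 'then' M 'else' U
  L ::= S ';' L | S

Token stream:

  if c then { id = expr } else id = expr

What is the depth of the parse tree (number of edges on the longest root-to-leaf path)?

6

[S [M if c then [M { [L [S [M id = expr]]] }] else [M id = expr]]]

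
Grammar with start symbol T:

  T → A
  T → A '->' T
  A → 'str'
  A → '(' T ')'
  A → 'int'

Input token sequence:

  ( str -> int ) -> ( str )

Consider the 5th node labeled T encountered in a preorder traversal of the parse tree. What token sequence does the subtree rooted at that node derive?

[T [A ( [T [A str] -> [T [A int]]] )] -> [T [A ( [T [A str]] )]]]

str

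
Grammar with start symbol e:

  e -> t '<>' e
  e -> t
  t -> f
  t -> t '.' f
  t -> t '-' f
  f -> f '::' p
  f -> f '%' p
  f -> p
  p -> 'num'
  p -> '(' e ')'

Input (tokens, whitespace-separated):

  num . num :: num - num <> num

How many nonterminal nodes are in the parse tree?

16

[e [t [t [t [f [p num]]] . [f [f [p num]] :: [p num]]] - [f [p num]]] <> [e [t [f [p num]]]]]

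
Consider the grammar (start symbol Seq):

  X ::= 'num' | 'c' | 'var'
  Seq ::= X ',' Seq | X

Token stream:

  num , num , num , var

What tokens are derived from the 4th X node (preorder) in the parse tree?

var

[Seq [X num] , [Seq [X num] , [Seq [X num] , [Seq [X var]]]]]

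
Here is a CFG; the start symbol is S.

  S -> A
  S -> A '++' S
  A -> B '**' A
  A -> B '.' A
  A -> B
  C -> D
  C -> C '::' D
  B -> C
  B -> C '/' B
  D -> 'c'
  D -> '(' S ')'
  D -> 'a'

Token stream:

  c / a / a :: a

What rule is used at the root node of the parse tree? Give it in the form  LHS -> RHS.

S -> A

[S [A [B [C [D c]] / [B [C [D a]] / [B [C [C [D a]] :: [D a]]]]]]]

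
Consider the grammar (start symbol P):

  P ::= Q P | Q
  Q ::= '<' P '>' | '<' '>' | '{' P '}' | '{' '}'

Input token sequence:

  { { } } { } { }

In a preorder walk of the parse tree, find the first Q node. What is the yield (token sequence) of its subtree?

{ { } }

[P [Q { [P [Q { }]] }] [P [Q { }] [P [Q { }]]]]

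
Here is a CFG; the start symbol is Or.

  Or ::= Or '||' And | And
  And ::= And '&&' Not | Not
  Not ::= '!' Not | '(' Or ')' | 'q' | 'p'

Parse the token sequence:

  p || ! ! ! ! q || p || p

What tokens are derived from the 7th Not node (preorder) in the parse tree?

p

[Or [Or [Or [Or [And [Not p]]] || [And [Not ! [Not ! [Not ! [Not ! [Not q]]]]]]] || [And [Not p]]] || [And [Not p]]]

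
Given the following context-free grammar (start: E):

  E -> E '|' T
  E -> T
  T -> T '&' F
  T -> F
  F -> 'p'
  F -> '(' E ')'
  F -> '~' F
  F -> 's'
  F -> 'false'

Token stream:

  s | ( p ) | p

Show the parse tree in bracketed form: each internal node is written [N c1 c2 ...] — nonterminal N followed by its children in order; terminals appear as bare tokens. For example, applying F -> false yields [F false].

[E [E [E [T [F s]]] | [T [F ( [E [T [F p]]] )]]] | [T [F p]]]

E
E | T
E | T | T
T | T | T
F | T | T
s | T | T
s | F | T
s | ( E ) | T
s | ( T ) | T
s | ( F ) | T
s | ( p ) | T
s | ( p ) | F
s | ( p ) | p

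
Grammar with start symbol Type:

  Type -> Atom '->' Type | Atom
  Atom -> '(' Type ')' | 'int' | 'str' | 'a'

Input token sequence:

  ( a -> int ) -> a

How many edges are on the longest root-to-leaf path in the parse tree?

[Type [Atom ( [Type [Atom a] -> [Type [Atom int]]] )] -> [Type [Atom a]]]

5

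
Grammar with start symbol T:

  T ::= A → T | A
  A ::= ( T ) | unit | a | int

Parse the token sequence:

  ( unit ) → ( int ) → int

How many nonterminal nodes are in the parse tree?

[T [A ( [T [A unit]] )] → [T [A ( [T [A int]] )] → [T [A int]]]]

10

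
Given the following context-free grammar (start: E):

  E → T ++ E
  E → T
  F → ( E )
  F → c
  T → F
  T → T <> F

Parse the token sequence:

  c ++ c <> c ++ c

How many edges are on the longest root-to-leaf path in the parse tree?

5

[E [T [F c]] ++ [E [T [T [F c]] <> [F c]] ++ [E [T [F c]]]]]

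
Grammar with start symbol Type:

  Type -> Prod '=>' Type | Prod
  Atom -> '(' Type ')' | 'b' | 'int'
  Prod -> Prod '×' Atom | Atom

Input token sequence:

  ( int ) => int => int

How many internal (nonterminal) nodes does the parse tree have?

12

[Type [Prod [Atom ( [Type [Prod [Atom int]]] )]] => [Type [Prod [Atom int]] => [Type [Prod [Atom int]]]]]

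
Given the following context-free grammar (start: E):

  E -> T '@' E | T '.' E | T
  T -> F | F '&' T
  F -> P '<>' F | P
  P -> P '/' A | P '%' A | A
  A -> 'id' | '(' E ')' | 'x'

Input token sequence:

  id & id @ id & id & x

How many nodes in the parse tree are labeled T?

[E [T [F [P [A id]]] & [T [F [P [A id]]]]] @ [E [T [F [P [A id]]] & [T [F [P [A id]]] & [T [F [P [A x]]]]]]]]

5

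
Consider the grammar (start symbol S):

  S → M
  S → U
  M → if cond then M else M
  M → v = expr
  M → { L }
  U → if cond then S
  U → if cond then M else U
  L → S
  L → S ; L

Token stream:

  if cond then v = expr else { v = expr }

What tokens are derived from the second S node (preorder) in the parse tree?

[S [M if cond then [M v = expr] else [M { [L [S [M v = expr]]] }]]]

v = expr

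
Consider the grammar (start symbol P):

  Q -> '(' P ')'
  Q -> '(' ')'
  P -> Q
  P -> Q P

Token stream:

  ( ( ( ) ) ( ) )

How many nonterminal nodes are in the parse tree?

8

[P [Q ( [P [Q ( [P [Q ( )]] )] [P [Q ( )]]] )]]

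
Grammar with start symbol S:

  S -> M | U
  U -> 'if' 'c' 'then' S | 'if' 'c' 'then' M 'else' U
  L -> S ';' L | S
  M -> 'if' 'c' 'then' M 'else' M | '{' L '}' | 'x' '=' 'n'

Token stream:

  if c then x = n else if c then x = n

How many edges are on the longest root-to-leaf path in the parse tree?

5

[S [U if c then [M x = n] else [U if c then [S [M x = n]]]]]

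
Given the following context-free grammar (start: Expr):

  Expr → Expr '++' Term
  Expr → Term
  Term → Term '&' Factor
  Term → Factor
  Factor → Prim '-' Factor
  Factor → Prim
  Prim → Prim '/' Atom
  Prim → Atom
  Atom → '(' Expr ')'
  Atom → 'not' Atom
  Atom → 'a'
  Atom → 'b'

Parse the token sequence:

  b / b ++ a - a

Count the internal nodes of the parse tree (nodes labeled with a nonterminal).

[Expr [Expr [Term [Factor [Prim [Prim [Atom b]] / [Atom b]]]]] ++ [Term [Factor [Prim [Atom a]] - [Factor [Prim [Atom a]]]]]]

15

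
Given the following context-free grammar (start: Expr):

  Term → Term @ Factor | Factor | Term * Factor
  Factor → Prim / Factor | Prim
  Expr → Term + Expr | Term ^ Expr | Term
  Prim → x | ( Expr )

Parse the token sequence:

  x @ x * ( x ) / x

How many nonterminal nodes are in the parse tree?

16

[Expr [Term [Term [Term [Factor [Prim x]]] @ [Factor [Prim x]]] * [Factor [Prim ( [Expr [Term [Factor [Prim x]]]] )] / [Factor [Prim x]]]]]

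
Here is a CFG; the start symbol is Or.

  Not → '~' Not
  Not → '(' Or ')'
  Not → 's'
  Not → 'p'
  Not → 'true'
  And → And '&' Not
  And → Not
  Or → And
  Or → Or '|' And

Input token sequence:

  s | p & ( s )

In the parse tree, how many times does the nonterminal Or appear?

3

[Or [Or [And [Not s]]] | [And [And [Not p]] & [Not ( [Or [And [Not s]]] )]]]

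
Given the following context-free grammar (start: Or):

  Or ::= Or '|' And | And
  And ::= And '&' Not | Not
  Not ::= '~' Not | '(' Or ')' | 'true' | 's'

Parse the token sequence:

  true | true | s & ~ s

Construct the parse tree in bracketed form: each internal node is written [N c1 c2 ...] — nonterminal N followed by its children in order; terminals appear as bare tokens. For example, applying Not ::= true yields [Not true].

Or
Or | And
Or | And | And
And | And | And
Not | And | And
true | And | And
true | Not | And
true | true | And
true | true | And & Not
true | true | Not & Not
true | true | s & Not
true | true | s & ~ Not
true | true | s & ~ s

[Or [Or [Or [And [Not true]]] | [And [Not true]]] | [And [And [Not s]] & [Not ~ [Not s]]]]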